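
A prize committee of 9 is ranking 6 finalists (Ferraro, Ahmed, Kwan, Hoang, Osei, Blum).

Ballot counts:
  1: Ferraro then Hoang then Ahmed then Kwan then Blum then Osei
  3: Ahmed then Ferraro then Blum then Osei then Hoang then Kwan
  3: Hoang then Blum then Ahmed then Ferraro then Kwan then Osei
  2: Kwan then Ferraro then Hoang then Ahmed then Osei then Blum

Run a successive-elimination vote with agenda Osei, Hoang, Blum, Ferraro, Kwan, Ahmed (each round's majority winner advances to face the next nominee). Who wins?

Round 1: Osei vs Hoang — 3–6, Hoang advances.
Round 2: Hoang vs Blum — 6–3, Hoang advances.
Round 3: Hoang vs Ferraro — 3–6, Ferraro advances.
Round 4: Ferraro vs Kwan — 7–2, Ferraro advances.
Round 5: Ferraro vs Ahmed — 3–6, Ahmed advances.
The agenda winner is Ahmed.

Ahmed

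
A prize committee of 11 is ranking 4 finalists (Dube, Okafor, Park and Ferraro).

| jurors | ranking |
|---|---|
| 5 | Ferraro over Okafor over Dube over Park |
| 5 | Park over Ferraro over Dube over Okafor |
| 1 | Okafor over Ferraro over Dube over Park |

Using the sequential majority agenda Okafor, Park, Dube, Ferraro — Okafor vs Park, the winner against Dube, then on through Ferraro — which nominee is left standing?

Ferraro

Round 1: Okafor vs Park — 6–5, Okafor advances.
Round 2: Okafor vs Dube — 6–5, Okafor advances.
Round 3: Okafor vs Ferraro — 1–10, Ferraro advances.
Ferraro survives the agenda.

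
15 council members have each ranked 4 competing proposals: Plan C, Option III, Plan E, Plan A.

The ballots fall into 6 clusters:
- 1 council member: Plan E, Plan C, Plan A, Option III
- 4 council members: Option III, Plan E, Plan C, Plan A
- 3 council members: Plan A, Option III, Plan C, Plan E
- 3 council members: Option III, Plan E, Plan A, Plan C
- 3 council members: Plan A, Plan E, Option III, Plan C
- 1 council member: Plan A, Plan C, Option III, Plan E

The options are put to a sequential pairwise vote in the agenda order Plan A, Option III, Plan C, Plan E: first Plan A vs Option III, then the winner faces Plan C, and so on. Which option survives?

Plan E

Round 1: Plan A vs Option III — 8–7, Plan A advances.
Round 2: Plan A vs Plan C — 10–5, Plan A advances.
Round 3: Plan A vs Plan E — 7–8, Plan E advances.
The agenda winner is Plan E.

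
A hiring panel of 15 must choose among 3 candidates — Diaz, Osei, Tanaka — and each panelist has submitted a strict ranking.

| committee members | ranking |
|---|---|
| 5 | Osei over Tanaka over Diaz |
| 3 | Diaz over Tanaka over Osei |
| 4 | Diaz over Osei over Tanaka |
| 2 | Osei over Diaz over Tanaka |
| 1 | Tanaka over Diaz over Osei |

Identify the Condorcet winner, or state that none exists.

Diaz

Check each pair by majority over 15 ballots:
Diaz vs Osei: 8 to 7, Diaz.
Diaz vs Tanaka: Diaz preferred on 3+4+2 = 9 ballots; Diaz wins 9–6.
Osei vs Tanaka: 11 to 4, Osei.
Only Diaz has no losses; Diaz is the Condorcet winner.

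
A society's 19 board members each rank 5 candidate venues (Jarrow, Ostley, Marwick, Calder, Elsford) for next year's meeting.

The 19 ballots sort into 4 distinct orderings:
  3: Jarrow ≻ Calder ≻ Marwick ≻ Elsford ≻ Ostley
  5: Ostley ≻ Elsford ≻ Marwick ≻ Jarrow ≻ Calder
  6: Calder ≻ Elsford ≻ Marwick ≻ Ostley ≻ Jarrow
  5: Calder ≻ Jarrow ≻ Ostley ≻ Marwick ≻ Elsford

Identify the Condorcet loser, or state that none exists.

Head-to-head results (19 organisers):
Jarrow vs Ostley: Ostley wins 11–8.
Jarrow vs Marwick: Marwick wins 11–8.
Jarrow–Calder: Calder 11–8.
Jarrow vs Elsford: Jarrow preferred on 3+5 = 8 ballots; Elsford wins 11–8.
Ostley vs Marwick: 5+5 = 10 for Ostley, 9 for Marwick — Ostley by 10–9.
Ostley vs Calder: Calder wins 14–5.
Ostley–Elsford: Ostley 10–9.
Marwick vs Calder: Calder, 14–5.
Marwick vs Elsford: Elsford wins 11–8.
Calder vs Elsford: 3+6+5 = 14 for Calder, 5 for Elsford — Calder by 14–5.
Jarrow loses to every other city — it is the Condorcet loser.

Jarrow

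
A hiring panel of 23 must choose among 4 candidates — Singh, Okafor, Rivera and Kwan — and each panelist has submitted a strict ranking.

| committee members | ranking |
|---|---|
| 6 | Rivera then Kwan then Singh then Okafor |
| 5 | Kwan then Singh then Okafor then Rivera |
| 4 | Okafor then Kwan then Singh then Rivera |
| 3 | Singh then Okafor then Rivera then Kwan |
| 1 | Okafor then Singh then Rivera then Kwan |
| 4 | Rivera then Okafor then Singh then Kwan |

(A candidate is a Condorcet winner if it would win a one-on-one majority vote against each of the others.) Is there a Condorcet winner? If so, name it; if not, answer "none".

Check each pair by majority over 23 ballots:
Singh vs Okafor: Singh preferred on 6+5+3 = 14 ballots; Singh wins 14–9.
Singh vs Rivera: 5+4+3+1 = 13 for Singh, 10 for Rivera — Singh by 13–10.
Singh vs Kwan: Singh preferred on 3+1+4 = 8 ballots; Kwan wins 15–8.
Okafor vs Rivera: 13 to 10, Okafor.
Okafor vs Kwan: Okafor preferred on 4+3+1+4 = 12 ballots; Okafor wins 12–11.
Rivera vs Kwan: Rivera preferred on 6+3+1+4 = 14 ballots; Rivera wins 14–9.
No candidate is unbeaten: Singh loses to Kwan; Okafor loses to Singh; Rivera loses to Singh; Kwan loses to Okafor. In particular Singh > Okafor > Kwan > Singh is a majority cycle — no Condorcet winner exists.

none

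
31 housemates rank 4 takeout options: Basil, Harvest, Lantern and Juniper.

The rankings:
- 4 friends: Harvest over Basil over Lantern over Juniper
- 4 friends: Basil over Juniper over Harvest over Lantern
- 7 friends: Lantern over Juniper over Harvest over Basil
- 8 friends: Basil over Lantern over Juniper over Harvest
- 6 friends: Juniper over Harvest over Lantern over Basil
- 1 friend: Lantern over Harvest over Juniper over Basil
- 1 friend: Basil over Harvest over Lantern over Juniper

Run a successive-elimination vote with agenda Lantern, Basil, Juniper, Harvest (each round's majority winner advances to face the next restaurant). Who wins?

Harvest

Round 1: Lantern vs Basil — 14–17, Basil advances.
Round 2: Basil vs Juniper — 17–14, Basil advances.
Round 3: Basil vs Harvest — 13–18, Harvest advances.
Harvest survives the agenda.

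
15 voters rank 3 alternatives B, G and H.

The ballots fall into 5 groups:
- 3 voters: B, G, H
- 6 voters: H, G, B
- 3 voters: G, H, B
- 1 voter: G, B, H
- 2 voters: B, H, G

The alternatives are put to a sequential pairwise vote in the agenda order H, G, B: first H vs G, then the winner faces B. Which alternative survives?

H

Round 1: H vs G — 8–7, H advances.
Round 2: H vs B — 9–6, H advances.
The agenda winner is H.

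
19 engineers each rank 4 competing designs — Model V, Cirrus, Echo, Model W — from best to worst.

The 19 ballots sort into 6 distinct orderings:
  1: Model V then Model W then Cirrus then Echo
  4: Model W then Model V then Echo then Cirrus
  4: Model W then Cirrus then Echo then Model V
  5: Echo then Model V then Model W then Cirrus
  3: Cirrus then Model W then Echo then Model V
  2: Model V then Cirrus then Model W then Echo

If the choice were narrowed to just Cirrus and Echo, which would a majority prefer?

Cirrus

Ballots ranking Cirrus above Echo: 1 + 4 + 3 + 2 = 10.
Ballots ranking Echo above Cirrus: 19 − 10 = 9.
Cirrus wins the head-to-head 10–9.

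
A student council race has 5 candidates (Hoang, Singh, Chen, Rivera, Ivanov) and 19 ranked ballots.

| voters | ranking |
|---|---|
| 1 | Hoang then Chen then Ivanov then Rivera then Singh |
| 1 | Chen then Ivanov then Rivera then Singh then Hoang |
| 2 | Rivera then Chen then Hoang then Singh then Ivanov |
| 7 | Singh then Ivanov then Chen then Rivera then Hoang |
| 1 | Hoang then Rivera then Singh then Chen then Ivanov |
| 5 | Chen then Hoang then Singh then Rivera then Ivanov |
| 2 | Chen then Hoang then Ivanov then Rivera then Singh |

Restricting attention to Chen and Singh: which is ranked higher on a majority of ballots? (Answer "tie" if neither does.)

Chen

Ballots ranking Chen above Singh: 1 + 1 + 2 + 5 + 2 = 11.
Ballots ranking Singh above Chen: 19 − 11 = 8.
Chen wins the head-to-head 11–8.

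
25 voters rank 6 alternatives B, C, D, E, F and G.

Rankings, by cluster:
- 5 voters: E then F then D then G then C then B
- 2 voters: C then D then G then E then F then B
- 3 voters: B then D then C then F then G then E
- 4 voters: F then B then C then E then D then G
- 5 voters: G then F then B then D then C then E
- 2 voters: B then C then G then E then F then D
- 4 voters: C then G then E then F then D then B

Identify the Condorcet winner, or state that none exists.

Head-to-head results (25 voters):
B vs C: 14 to 11, B.
B vs D: B preferred on 3+4+5+2 = 14 ballots; B wins 14–11.
B vs E: B preferred on 3+4+5+2 = 14 ballots; B wins 14–11.
B vs F: F, 20–5.
B vs G: G, 16–9.
C vs D: 12 to 13, D.
C vs E: 20 to 5, C.
C vs F: 11 to 14, F.
C vs G: C wins 15–10.
D vs E: E wins 15–10.
D vs F: F wins 20–5.
D vs G: 5+2+3+4 = 14 for D, 11 for G — D by 14–11.
E–F: E 13–12.
E vs G: G wins 16–9.
F vs G: 12 to 13, G.
No alternative is unbeaten: B loses to F; C loses to B; D loses to B; E loses to B; F loses to E; G loses to C. In particular B beats C beats G beats B is a majority cycle — no Condorcet winner exists.

none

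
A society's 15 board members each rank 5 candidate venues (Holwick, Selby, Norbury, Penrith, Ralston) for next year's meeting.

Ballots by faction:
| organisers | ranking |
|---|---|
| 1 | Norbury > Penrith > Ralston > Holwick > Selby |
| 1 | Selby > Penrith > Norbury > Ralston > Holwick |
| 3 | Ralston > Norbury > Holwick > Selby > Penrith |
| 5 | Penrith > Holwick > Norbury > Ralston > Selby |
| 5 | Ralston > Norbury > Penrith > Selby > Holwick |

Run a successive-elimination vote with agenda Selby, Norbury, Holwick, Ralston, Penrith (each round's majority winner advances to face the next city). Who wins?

Round 1: Selby vs Norbury — 1–14, Norbury advances.
Round 2: Norbury vs Holwick — 10–5, Norbury advances.
Round 3: Norbury vs Ralston — 7–8, Ralston advances.
Round 4: Ralston vs Penrith — 8–7, Ralston advances.
The agenda winner is Ralston.

Ralston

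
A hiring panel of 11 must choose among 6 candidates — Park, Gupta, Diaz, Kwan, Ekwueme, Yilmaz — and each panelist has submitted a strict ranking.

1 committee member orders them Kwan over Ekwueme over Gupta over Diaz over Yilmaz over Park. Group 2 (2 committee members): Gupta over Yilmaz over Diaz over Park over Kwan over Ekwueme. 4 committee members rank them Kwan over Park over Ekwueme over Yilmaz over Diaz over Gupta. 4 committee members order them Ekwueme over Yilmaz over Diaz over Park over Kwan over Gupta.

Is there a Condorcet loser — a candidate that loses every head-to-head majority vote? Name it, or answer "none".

Gupta

Pairwise majorities:
Park vs Gupta: Park is ranked higher on 4+4 = 8 ballots, Gupta on 3. Park wins 8–3.
Park vs Diaz: 4 for Park, 7 for Diaz — Diaz by 7–4.
Park vs Kwan: Park, 6–5.
Park vs Ekwueme: Park wins 6–5.
Park vs Yilmaz: Yilmaz, 7–4.
Gupta–Diaz: Diaz 8–3.
Gupta vs Kwan: 2 for Gupta, 9 for Kwan — Kwan by 9–2.
Gupta vs Ekwueme: Ekwueme wins 9–2.
Gupta vs Yilmaz: Yilmaz wins 8–3.
Diaz vs Kwan: Diaz wins 6–5.
Diaz vs Ekwueme: 2 for Diaz, 9 for Ekwueme — Ekwueme by 9–2.
Diaz vs Yilmaz: Yilmaz, 10–1.
Kwan vs Ekwueme: 7 to 4, Kwan.
Kwan vs Yilmaz: Yilmaz wins 6–5.
Ekwueme vs Yilmaz: 9 to 2, Ekwueme.
Gupta loses to every other candidate — it is the Condorcet loser.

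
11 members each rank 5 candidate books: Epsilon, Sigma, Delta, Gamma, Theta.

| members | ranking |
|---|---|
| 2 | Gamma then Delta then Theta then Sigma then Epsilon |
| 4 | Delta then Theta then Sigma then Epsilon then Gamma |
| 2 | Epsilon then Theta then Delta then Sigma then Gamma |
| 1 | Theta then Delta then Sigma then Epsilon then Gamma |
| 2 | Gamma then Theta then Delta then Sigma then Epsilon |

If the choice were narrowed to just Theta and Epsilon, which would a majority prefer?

Theta

Ballots ranking Theta above Epsilon: 2 + 4 + 1 + 2 = 9.
Ballots ranking Epsilon above Theta: 11 − 9 = 2.
Theta wins the head-to-head 9–2.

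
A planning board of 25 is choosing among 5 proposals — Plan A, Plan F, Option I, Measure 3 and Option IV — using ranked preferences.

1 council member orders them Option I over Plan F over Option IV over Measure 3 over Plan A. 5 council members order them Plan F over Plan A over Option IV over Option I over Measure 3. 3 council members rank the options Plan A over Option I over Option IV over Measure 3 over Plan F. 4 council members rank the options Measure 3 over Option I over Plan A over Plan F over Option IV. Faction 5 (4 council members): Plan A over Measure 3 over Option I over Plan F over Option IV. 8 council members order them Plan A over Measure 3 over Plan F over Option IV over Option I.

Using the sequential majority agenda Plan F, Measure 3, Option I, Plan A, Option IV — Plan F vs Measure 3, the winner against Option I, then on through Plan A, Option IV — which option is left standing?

Round 1: Plan F vs Measure 3 — 6–19, Measure 3 advances.
Round 2: Measure 3 vs Option I — 16–9, Measure 3 advances.
Round 3: Measure 3 vs Plan A — 5–20, Plan A advances.
Round 4: Plan A vs Option IV — 24–1, Plan A advances.
The agenda winner is Plan A.

Plan A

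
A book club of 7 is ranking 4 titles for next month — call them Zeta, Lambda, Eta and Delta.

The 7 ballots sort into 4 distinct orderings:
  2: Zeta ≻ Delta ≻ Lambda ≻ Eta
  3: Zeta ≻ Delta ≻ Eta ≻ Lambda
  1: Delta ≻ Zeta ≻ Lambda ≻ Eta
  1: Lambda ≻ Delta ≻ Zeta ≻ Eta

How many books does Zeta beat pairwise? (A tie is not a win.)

Zeta against each rival (7 members):
Zeta vs Lambda: Zeta wins 6–1.
Zeta–Eta: Zeta 7–0.
Zeta vs Delta: 5 to 2, Zeta.
Zeta beats Lambda, Eta, Delta — 3 pairwise wins.

3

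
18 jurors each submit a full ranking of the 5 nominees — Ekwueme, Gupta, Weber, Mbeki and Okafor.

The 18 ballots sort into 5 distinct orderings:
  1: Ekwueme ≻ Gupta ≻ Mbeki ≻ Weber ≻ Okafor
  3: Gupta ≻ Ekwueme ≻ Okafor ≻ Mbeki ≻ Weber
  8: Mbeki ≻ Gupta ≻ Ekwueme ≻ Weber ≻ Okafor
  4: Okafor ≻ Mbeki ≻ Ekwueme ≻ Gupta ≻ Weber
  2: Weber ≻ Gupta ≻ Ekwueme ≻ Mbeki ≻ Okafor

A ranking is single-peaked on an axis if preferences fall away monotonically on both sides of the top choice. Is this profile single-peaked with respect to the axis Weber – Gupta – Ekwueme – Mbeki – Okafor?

Axis positions: Weber=1, Gupta=2, Ekwueme=3, Mbeki=4, Okafor=5.
Group 1 (peak Ekwueme at position 3): ranking walks positions 3-2-4-1-5, expanding outward from the peak — single-peaked.
Group 2: ranking walks positions 2-3-5-4-1; Okafor is ranked above Mbeki even though Mbeki lies between Okafor and the peak Gupta on the axis — preferences dip and rise again. Not single-peaked.
Group 3: ranking walks positions 4-2-3-1-5; Gupta is ranked above Ekwueme even though Ekwueme lies between Gupta and the peak Mbeki on the axis — preferences dip and rise again. Not single-peaked.
Group 4 (peak Okafor at position 5): ranking walks positions 5-4-3-2-1, expanding outward from the peak — single-peaked.
Group 5 (peak Weber at position 1): ranking walks positions 1-2-3-4-5, expanding outward from the peak — single-peaked.
Group 2 violates single-peakedness, so the profile is not single-peaked on this axis.

no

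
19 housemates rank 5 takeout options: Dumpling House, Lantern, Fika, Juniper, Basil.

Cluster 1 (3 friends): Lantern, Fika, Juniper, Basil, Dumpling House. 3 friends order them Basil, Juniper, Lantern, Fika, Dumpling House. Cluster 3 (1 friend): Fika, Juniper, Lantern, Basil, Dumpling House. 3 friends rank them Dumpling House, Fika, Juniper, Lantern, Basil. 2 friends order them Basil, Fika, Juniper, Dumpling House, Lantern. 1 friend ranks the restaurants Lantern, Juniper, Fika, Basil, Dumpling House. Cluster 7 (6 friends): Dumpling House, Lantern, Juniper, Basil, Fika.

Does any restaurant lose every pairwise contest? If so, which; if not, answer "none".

none

Pairwise majorities:
Dumpling House vs Lantern: Dumpling House, 11–8.
Dumpling House–Fika: Fika 10–9.
Dumpling House vs Juniper: Juniper, 10–9.
Dumpling House vs Basil: Basil wins 10–9.
Lantern–Fika: Lantern 13–6.
Lantern–Juniper: Lantern 10–9.
Lantern vs Basil: Lantern wins 14–5.
Fika vs Juniper: Juniper, 10–9.
Fika vs Basil: Basil, 11–8.
Juniper vs Basil: Juniper wins 14–5.
No restaurant is winless: Dumpling House beats Lantern; Lantern beats Fika; Fika beats Dumpling House; Juniper beats Dumpling House; Basil beats Dumpling House. There is no Condorcet loser.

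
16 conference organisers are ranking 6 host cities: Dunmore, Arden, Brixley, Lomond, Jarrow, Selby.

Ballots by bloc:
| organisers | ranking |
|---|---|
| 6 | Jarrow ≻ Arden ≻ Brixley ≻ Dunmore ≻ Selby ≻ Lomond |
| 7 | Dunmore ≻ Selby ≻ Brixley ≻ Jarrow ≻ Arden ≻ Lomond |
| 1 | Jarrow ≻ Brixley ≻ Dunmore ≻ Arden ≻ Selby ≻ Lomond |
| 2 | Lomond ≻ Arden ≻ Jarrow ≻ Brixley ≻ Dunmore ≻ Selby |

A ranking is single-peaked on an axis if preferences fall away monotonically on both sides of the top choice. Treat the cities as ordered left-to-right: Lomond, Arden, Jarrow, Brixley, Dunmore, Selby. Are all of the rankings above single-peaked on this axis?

Axis positions: Lomond=1, Arden=2, Jarrow=3, Brixley=4, Dunmore=5, Selby=6.
Bloc 1 (peak Jarrow at position 3): ranking walks positions 3-2-4-5-6-1, expanding outward from the peak — single-peaked.
Bloc 2 (peak Dunmore at position 5): ranking walks positions 5-6-4-3-2-1, expanding outward from the peak — single-peaked.
Bloc 3 (peak Jarrow at position 3): ranking walks positions 3-4-5-2-6-1, expanding outward from the peak — single-peaked.
Bloc 4 (peak Lomond at position 1): ranking walks positions 1-2-3-4-5-6, expanding outward from the peak — single-peaked.
Every ranking is single-peaked on this axis.

yes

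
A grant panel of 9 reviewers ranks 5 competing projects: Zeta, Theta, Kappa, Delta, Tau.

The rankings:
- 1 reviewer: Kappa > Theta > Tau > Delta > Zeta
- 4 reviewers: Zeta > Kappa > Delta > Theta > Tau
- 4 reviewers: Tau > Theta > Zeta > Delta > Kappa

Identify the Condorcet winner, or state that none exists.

Pairwise majorities:
Zeta vs Theta: 4 for Zeta, 5 for Theta — Theta by 5–4.
Zeta vs Kappa: Zeta preferred on 4+4 = 8 ballots; Zeta wins 8–1.
Zeta vs Delta: Zeta, 8–1.
Zeta vs Tau: Zeta preferred on 4 ballots; Tau wins 5–4.
Theta vs Kappa: 4 to 5, Kappa.
Theta vs Delta: 1+4 = 5 for Theta, 4 for Delta — Theta by 5–4.
Theta vs Tau: Theta preferred on 1+4 = 5 ballots; Theta wins 5–4.
Kappa–Delta: Kappa 5–4.
Kappa–Tau: Kappa 5–4.
Delta vs Tau: Delta preferred on 4 ballots; Tau wins 5–4.
No project is unbeaten: Zeta loses to Theta; Theta loses to Kappa; Kappa loses to Zeta; Delta loses to Zeta; Tau loses to Theta. In particular Zeta → Kappa → Theta → Zeta is a majority cycle — no Condorcet winner exists.

none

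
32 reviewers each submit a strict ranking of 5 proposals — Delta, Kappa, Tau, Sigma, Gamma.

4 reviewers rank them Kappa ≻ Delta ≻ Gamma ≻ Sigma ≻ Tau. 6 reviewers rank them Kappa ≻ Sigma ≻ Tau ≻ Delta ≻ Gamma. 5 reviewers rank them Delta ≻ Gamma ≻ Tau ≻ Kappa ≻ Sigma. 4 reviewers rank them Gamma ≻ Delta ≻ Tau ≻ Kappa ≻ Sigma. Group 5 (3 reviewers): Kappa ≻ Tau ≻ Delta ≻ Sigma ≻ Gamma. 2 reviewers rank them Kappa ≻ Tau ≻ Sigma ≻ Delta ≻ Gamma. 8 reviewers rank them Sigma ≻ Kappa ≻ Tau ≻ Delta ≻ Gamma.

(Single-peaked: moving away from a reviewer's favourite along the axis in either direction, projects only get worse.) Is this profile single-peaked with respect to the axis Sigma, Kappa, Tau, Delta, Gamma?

no

Axis positions: Sigma=1, Kappa=2, Tau=3, Delta=4, Gamma=5.
Group 1: ranking walks positions 2-4-5-1-3; Delta is ranked above Tau even though Tau lies between Delta and the peak Kappa on the axis — preferences dip and rise again. Not single-peaked.
Group 2 (peak Kappa at position 2): ranking walks positions 2-1-3-4-5, expanding outward from the peak — single-peaked.
Group 3 (peak Delta at position 4): ranking walks positions 4-5-3-2-1, expanding outward from the peak — single-peaked.
Group 4 (peak Gamma at position 5): ranking walks positions 5-4-3-2-1, expanding outward from the peak — single-peaked.
Group 5 (peak Kappa at position 2): ranking walks positions 2-3-4-1-5, expanding outward from the peak — single-peaked.
Group 6 (peak Kappa at position 2): ranking walks positions 2-3-1-4-5, expanding outward from the peak — single-peaked.
Group 7 (peak Sigma at position 1): ranking walks positions 1-2-3-4-5, expanding outward from the peak — single-peaked.
Group 1 violates single-peakedness, so the profile is not single-peaked on this axis.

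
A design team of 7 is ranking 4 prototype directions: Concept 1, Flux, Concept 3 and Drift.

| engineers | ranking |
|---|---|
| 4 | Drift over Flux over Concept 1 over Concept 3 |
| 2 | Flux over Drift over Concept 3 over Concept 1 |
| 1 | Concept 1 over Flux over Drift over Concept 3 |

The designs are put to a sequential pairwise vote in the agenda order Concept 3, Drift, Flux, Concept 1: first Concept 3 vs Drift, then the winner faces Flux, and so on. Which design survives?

Round 1: Concept 3 vs Drift — 0–7, Drift advances.
Round 2: Drift vs Flux — 4–3, Drift advances.
Round 3: Drift vs Concept 1 — 6–1, Drift advances.
The agenda winner is Drift.

Drift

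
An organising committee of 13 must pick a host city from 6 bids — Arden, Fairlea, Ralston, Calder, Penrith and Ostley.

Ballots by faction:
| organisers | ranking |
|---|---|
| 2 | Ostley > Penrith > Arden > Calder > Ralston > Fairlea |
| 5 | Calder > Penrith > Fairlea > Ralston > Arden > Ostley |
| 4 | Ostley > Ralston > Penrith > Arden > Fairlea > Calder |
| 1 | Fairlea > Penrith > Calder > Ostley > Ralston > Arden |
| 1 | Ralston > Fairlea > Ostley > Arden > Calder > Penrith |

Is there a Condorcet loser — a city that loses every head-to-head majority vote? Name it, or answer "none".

Head-to-head results (13 organisers):
Arden vs Fairlea: Arden is ranked higher on 2+4 = 6 ballots, Fairlea on 7. Fairlea wins 7–6.
Arden vs Ralston: 2 to 11, Ralston.
Arden vs Calder: 7 to 6, Arden.
Arden–Penrith: Penrith 12–1.
Arden vs Ostley: Ostley wins 8–5.
Fairlea vs Ralston: Ralston, 7–6.
Fairlea vs Calder: Fairlea is ranked higher on 4+1+1 = 6 ballots, Calder on 7. Calder wins 7–6.
Fairlea vs Penrith: 2 to 11, Penrith.
Fairlea–Ostley: Fairlea 7–6.
Ralston vs Calder: 4+1 = 5 for Ralston, 8 for Calder — Calder by 8–5.
Ralston–Penrith: Penrith 8–5.
Ralston vs Ostley: Ralston is ranked higher on 5+1 = 6 ballots, Ostley on 7. Ostley wins 7–6.
Calder vs Penrith: Penrith wins 7–6.
Calder–Ostley: Ostley 7–6.
Penrith–Ostley: Ostley 7–6.
No city is winless: Arden beats Calder; Fairlea beats Arden; Ralston beats Arden; Calder beats Fairlea; Penrith beats Arden; Ostley beats Arden. There is no Condorcet loser.

none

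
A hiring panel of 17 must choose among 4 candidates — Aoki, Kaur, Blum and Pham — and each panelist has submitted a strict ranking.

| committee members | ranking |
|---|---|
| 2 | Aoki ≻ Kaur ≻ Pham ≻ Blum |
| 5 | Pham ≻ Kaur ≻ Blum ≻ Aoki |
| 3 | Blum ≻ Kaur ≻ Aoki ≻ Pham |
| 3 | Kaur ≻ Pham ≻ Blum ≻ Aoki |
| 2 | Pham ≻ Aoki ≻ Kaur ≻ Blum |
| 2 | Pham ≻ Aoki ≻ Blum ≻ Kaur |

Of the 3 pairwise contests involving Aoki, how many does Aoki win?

0

Aoki against each rival (17 committee members):
Aoki–Kaur: Kaur 11–6.
Aoki–Blum: Blum 11–6.
Aoki vs Pham: Pham, 12–5.
Aoki beats no one; loses to Kaur, Blum, Pham — 0 pairwise wins.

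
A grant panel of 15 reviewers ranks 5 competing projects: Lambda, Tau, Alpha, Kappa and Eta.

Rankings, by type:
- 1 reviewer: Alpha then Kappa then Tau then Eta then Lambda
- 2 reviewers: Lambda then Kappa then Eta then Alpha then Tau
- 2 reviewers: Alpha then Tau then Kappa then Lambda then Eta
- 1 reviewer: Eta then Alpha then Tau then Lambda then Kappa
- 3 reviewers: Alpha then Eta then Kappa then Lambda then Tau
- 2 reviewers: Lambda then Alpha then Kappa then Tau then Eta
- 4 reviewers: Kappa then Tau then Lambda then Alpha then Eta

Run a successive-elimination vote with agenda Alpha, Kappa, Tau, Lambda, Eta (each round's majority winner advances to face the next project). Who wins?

Lambda

Round 1: Alpha vs Kappa — 9–6, Alpha advances.
Round 2: Alpha vs Tau — 11–4, Alpha advances.
Round 3: Alpha vs Lambda — 7–8, Lambda advances.
Round 4: Lambda vs Eta — 10–5, Lambda advances.
Lambda survives the agenda.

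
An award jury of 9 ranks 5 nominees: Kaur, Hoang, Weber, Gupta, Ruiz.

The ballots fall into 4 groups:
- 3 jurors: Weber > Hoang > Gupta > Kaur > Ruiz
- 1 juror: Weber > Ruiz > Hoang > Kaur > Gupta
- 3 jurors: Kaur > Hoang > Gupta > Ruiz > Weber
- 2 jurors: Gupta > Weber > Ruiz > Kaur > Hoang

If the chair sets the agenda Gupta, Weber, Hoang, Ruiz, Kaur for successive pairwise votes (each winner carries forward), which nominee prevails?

Round 1: Gupta vs Weber — 5–4, Gupta advances.
Round 2: Gupta vs Hoang — 2–7, Hoang advances.
Round 3: Hoang vs Ruiz — 6–3, Hoang advances.
Round 4: Hoang vs Kaur — 4–5, Kaur advances.
The agenda winner is Kaur.

Kaur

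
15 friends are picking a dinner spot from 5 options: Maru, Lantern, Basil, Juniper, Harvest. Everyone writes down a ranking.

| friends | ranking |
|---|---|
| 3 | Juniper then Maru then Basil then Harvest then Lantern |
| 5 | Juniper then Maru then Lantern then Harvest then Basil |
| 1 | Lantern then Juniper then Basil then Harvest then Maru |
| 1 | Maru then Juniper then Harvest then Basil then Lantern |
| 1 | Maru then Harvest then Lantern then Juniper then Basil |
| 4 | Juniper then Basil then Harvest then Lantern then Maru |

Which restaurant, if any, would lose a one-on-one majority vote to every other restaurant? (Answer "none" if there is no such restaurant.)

Head-to-head results (15 friends):
Maru vs Lantern: 10 to 5, Maru.
Maru vs Basil: Maru wins 10–5.
Maru vs Juniper: 1+1 = 2 for Maru, 13 for Juniper — Juniper by 13–2.
Maru vs Harvest: 10 to 5, Maru.
Lantern–Basil: Basil 8–7.
Lantern vs Juniper: 1+1 = 2 for Lantern, 13 for Juniper — Juniper by 13–2.
Lantern vs Harvest: Lantern preferred on 5+1 = 6 ballots; Harvest wins 9–6.
Basil vs Juniper: Basil preferred on 0 ballots; Juniper wins 15–0.
Basil vs Harvest: Basil preferred on 3+1+4 = 8 ballots; Basil wins 8–7.
Juniper vs Harvest: Juniper wins 14–1.
Only Lantern has no wins; Lantern is the Condorcet loser.

Lantern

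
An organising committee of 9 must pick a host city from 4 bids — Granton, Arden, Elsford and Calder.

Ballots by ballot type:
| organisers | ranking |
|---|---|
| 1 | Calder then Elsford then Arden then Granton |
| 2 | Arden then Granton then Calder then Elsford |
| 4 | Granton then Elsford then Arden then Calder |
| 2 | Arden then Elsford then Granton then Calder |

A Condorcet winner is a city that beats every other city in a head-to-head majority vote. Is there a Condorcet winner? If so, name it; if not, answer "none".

Head-to-head results (9 organisers):
Granton vs Arden: Arden wins 5–4.
Granton vs Elsford: Granton wins 6–3.
Granton vs Calder: Granton, 8–1.
Arden vs Elsford: Elsford, 5–4.
Arden vs Calder: Arden, 8–1.
Elsford vs Calder: Elsford, 6–3.
No city is unbeaten: Granton loses to Arden; Arden loses to Elsford; Elsford loses to Granton; Calder loses to Granton. In particular Granton > Elsford > Arden > Granton is a majority cycle — no Condorcet winner exists.

none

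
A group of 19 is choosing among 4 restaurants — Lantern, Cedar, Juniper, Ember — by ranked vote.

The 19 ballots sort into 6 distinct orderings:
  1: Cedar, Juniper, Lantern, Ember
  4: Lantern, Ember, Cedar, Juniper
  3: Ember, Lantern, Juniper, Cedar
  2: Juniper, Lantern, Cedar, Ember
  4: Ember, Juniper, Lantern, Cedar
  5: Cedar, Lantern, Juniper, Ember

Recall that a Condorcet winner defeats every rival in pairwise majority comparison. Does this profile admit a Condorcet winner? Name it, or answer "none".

Lantern

Head-to-head results (19 friends):
Lantern vs Cedar: 13 to 6, Lantern.
Lantern–Juniper: Lantern 12–7.
Lantern vs Ember: 12 to 7, Lantern.
Cedar vs Juniper: 1+4+5 = 10 for Cedar, 9 for Juniper — Cedar by 10–9.
Cedar vs Ember: 8 to 11, Ember.
Juniper vs Ember: Ember wins 11–8.
Lantern wins every pairwise contest, so Lantern is the Condorcet winner.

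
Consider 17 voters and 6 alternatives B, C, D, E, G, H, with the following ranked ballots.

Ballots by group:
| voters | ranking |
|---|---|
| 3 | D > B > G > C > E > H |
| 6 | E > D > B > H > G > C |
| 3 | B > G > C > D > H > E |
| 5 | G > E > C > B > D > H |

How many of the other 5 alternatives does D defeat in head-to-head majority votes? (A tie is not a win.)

D against each rival (17 voters):
D–B: D 9–8.
D vs C: D is ranked higher on 3+6 = 9 ballots, C on 8. D wins 9–8.
D vs E: D is ranked higher on 3+3 = 6 ballots, E on 11. E wins 11–6.
D vs G: 9 to 8, D.
D vs H: D wins 17–0.
D beats B, C, G, H; loses to E — 4 pairwise wins.

4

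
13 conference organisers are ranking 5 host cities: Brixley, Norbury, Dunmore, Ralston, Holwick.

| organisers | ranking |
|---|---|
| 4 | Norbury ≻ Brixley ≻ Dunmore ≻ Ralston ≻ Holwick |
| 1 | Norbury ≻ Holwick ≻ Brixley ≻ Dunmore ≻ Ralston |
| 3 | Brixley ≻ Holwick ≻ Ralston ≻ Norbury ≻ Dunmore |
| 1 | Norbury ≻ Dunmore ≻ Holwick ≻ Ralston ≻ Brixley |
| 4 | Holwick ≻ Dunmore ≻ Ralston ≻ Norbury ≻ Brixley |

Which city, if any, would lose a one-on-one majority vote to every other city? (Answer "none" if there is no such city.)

none

Head-to-head results (13 organisers):
Brixley vs Norbury: Brixley is ranked higher on 3 ballots, Norbury on 10. Norbury wins 10–3.
Brixley vs Dunmore: Brixley, 8–5.
Brixley vs Ralston: Brixley preferred on 4+1+3 = 8 ballots; Brixley wins 8–5.
Brixley vs Holwick: Brixley preferred on 4+3 = 7 ballots; Brixley wins 7–6.
Norbury–Dunmore: Norbury 9–4.
Norbury vs Ralston: Ralston, 7–6.
Norbury–Holwick: Holwick 7–6.
Dunmore vs Ralston: 4+1+1+4 = 10 for Dunmore, 3 for Ralston — Dunmore by 10–3.
Dunmore vs Holwick: Holwick, 8–5.
Ralston vs Holwick: 4 to 9, Holwick.
No city is winless: Brixley beats Dunmore; Norbury beats Brixley; Dunmore beats Ralston; Ralston beats Norbury; Holwick beats Norbury. There is no Condorcet loser.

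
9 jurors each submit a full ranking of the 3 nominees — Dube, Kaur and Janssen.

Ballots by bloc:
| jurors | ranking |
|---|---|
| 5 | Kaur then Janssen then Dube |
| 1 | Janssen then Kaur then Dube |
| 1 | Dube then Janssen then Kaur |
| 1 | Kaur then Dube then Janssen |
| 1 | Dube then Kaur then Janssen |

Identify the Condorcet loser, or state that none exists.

Dube

Head-to-head results (9 jurors):
Dube vs Kaur: Kaur wins 7–2.
Dube vs Janssen: Dube is ranked higher on 1+1+1 = 3 ballots, Janssen on 6. Janssen wins 6–3.
Kaur vs Janssen: 5+1+1 = 7 for Kaur, 2 for Janssen — Kaur by 7–2.
Dube loses to every other nominee — it is the Condorcet loser.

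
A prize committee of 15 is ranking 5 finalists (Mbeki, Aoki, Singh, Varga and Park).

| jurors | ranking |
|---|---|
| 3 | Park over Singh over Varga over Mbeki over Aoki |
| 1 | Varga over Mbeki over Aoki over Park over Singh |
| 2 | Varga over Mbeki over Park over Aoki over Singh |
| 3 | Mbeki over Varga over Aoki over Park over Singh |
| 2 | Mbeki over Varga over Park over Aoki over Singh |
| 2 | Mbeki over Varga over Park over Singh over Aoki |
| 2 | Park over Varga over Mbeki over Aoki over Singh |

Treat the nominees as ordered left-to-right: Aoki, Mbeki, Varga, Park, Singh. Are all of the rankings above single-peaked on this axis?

yes

Axis positions: Aoki=1, Mbeki=2, Varga=3, Park=4, Singh=5.
Ballot type 1 (peak Park at position 4): ranking walks positions 4-5-3-2-1, expanding outward from the peak — single-peaked.
Ballot type 2 (peak Varga at position 3): ranking walks positions 3-2-1-4-5, expanding outward from the peak — single-peaked.
Ballot type 3 (peak Varga at position 3): ranking walks positions 3-2-4-1-5, expanding outward from the peak — single-peaked.
Ballot type 4 (peak Mbeki at position 2): ranking walks positions 2-3-1-4-5, expanding outward from the peak — single-peaked.
Ballot type 5 (peak Mbeki at position 2): ranking walks positions 2-3-4-1-5, expanding outward from the peak — single-peaked.
Ballot type 6 (peak Mbeki at position 2): ranking walks positions 2-3-4-5-1, expanding outward from the peak — single-peaked.
Ballot type 7 (peak Park at position 4): ranking walks positions 4-3-2-1-5, expanding outward from the peak — single-peaked.
Every ranking is single-peaked on this axis.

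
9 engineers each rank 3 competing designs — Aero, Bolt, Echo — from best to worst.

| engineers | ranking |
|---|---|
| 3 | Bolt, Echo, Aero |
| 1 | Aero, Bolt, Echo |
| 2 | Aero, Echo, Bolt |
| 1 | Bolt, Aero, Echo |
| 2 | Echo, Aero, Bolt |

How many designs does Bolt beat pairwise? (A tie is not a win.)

1

Bolt against each rival (9 engineers):
Bolt vs Aero: 3+1 = 4 for Bolt, 5 for Aero — Aero by 5–4.
Bolt vs Echo: 3+1+1 = 5 for Bolt, 4 for Echo — Bolt by 5–4.
Bolt beats Echo; loses to Aero — 1 pairwise win.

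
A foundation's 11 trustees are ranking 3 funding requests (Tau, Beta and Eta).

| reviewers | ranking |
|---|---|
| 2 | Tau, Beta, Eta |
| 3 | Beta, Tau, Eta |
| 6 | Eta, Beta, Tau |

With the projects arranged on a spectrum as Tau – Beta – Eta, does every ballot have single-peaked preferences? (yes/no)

yes

Axis positions: Tau=1, Beta=2, Eta=3.
Faction 1 (peak Tau at position 1): ranking walks positions 1-2-3, expanding outward from the peak — single-peaked.
Faction 2 (peak Beta at position 2): ranking walks positions 2-1-3, expanding outward from the peak — single-peaked.
Faction 3 (peak Eta at position 3): ranking walks positions 3-2-1, expanding outward from the peak — single-peaked.
Every ranking is single-peaked on this axis.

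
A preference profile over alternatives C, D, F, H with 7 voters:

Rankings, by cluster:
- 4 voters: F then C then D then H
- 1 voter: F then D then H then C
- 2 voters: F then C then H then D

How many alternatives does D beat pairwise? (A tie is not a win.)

1

D against each rival (7 voters):
D vs C: C wins 6–1.
D vs F: F wins 7–0.
D vs H: D, 5–2.
D beats H; loses to C, F — 1 pairwise win.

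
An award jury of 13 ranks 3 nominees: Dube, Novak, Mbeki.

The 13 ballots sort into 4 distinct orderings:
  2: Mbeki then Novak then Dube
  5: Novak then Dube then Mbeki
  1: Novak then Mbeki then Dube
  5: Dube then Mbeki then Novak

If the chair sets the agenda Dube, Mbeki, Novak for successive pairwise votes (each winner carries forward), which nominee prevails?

Novak

Round 1: Dube vs Mbeki — 10–3, Dube advances.
Round 2: Dube vs Novak — 5–8, Novak advances.
Novak survives the agenda.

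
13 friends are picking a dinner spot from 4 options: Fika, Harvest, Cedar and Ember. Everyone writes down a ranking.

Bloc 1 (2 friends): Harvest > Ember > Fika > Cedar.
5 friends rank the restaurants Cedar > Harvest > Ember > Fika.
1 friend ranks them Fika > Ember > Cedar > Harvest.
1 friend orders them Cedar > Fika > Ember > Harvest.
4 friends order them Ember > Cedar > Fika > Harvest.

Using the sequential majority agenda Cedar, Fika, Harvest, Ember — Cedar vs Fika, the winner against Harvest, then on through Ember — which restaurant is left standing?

Round 1: Cedar vs Fika — 10–3, Cedar advances.
Round 2: Cedar vs Harvest — 11–2, Cedar advances.
Round 3: Cedar vs Ember — 6–7, Ember advances.
Ember survives the agenda.

Ember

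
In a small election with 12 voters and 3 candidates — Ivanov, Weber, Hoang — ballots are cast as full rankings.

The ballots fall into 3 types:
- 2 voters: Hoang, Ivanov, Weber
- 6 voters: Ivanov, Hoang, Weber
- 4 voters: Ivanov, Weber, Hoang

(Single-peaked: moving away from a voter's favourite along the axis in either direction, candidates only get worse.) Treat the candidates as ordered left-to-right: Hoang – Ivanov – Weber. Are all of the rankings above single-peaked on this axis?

Axis positions: Hoang=1, Ivanov=2, Weber=3.
Type 1 (peak Hoang at position 1): ranking walks positions 1-2-3, expanding outward from the peak — single-peaked.
Type 2 (peak Ivanov at position 2): ranking walks positions 2-1-3, expanding outward from the peak — single-peaked.
Type 3 (peak Ivanov at position 2): ranking walks positions 2-3-1, expanding outward from the peak — single-peaked.
Every ranking is single-peaked on this axis.

yes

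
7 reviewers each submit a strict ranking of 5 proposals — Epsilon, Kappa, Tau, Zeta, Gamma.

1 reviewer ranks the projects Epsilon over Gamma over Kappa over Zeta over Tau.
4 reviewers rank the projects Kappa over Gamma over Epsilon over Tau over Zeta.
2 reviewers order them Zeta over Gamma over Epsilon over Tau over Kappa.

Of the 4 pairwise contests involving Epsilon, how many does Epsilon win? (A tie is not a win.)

2

Epsilon against each rival (7 reviewers):
Epsilon vs Kappa: Kappa, 4–3.
Epsilon vs Tau: Epsilon, 7–0.
Epsilon vs Zeta: Epsilon, 5–2.
Epsilon vs Gamma: Gamma, 6–1.
Epsilon beats Tau, Zeta; loses to Kappa, Gamma — 2 pairwise wins.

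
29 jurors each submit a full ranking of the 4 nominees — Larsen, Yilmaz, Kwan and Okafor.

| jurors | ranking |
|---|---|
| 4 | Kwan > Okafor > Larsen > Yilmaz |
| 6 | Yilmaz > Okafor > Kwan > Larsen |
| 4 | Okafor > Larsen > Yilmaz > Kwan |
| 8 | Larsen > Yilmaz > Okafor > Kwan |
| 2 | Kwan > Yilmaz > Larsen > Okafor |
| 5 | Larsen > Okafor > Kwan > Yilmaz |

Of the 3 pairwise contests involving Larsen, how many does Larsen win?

3

Larsen against each rival (29 jurors):
Larsen–Yilmaz: Larsen 21–8.
Larsen vs Kwan: 4+8+5 = 17 for Larsen, 12 for Kwan — Larsen by 17–12.
Larsen vs Okafor: Larsen wins 15–14.
Larsen beats Yilmaz, Kwan, Okafor — 3 pairwise wins.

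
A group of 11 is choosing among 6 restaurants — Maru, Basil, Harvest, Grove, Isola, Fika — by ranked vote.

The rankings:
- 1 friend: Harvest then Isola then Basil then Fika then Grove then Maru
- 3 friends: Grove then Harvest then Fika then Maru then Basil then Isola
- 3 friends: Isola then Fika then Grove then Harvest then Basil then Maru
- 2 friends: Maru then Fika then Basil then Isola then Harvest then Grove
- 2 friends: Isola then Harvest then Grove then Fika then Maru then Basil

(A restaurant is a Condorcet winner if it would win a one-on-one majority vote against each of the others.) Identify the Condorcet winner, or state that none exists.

Isola

Pairwise majorities:
Maru vs Basil: Maru preferred on 3+2+2 = 7 ballots; Maru wins 7–4.
Maru vs Harvest: Harvest, 9–2.
Maru–Grove: Grove 9–2.
Maru vs Isola: Isola wins 6–5.
Maru vs Fika: Fika wins 9–2.
Basil vs Harvest: 2 for Basil, 9 for Harvest — Harvest by 9–2.
Basil vs Grove: 3 to 8, Grove.
Basil–Isola: Isola 6–5.
Basil vs Fika: Fika, 10–1.
Harvest–Grove: Grove 6–5.
Harvest vs Isola: Harvest is ranked higher on 1+3 = 4 ballots, Isola on 7. Isola wins 7–4.
Harvest vs Fika: Harvest wins 6–5.
Grove vs Isola: Isola wins 8–3.
Grove–Fika: Fika 6–5.
Isola vs Fika: 1+3+2 = 6 for Isola, 5 for Fika — Isola by 6–5.
Isola defeats every rival head-to-head and is the Condorcet winner.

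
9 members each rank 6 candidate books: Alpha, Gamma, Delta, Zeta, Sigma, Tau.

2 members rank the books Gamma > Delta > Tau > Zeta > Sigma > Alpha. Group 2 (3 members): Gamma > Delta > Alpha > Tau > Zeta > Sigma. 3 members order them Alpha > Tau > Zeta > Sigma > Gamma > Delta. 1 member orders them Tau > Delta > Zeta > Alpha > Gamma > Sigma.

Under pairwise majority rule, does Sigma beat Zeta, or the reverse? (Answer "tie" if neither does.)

Zeta

No ballot ranks Sigma above Zeta: 0.
Ballots ranking Zeta above Sigma: 9 − 0 = 9.
Zeta wins the head-to-head 9–0.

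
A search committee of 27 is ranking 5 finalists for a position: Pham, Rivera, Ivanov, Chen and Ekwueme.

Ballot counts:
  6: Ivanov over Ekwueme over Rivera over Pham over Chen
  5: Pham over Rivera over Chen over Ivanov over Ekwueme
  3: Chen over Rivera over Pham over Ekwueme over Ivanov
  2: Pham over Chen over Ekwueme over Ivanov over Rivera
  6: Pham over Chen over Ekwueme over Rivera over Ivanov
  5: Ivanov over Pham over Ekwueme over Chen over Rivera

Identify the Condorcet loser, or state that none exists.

Head-to-head results (27 committee members):
Pham–Rivera: Pham 18–9.
Pham vs Ivanov: Pham wins 16–11.
Pham vs Chen: Pham, 24–3.
Pham–Ekwueme: Pham 21–6.
Rivera vs Ivanov: Rivera, 14–13.
Rivera–Chen: Chen 16–11.
Rivera vs Ekwueme: Rivera is ranked higher on 5+3 = 8 ballots, Ekwueme on 19. Ekwueme wins 19–8.
Ivanov vs Chen: 6+5 = 11 for Ivanov, 16 for Chen — Chen by 16–11.
Ivanov–Ekwueme: Ivanov 16–11.
Chen vs Ekwueme: Chen wins 16–11.
No candidate is winless: Pham beats Rivera; Rivera beats Ivanov; Ivanov beats Ekwueme; Chen beats Rivera; Ekwueme beats Rivera. There is no Condorcet loser.

none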